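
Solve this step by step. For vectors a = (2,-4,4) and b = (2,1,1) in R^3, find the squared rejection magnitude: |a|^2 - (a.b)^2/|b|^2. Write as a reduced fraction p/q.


|a|^2 = 2^2 + (-4)^2 + 4^2 = 36
|b|^2 = 2^2 + 1^2 + 1^2 = 6
a . b = 2*2 + (-4)*1 + 4*1 = 4
(a.b)^2 = 4^2 = 16
|rej|^2 = 36 - 16/6
= (216 - 16)/6
= 200/6
In lowest terms: 100/3


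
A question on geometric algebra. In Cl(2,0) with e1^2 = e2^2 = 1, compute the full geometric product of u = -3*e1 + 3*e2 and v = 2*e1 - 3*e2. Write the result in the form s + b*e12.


Expand: (-3*e1 + 3*e2)(2*e1 - 3*e2)
= (-3)*2*e1e1 + (-3)*(-3)*e1e2 + 3*2*e2e1 + 3*(-3)*e2e2
Using e1^2 = e2^2 = 1, e2e1 = -e1e2:
Scalar part s = (-3)*2 + 3*(-3) = -6 + (-9) = -15
Bivector part b = (-3)*(-3) - 3*2 = 9 - 6 = 3
uv = -15 + 3*e12


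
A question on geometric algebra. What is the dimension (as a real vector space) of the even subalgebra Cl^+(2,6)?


Even subalgebra dimension = 2^(n-1)
n = 2 + 6 = 8
2^(8 - 1) = 2^7 = 128
Verification: sum of C(8,k) for even k = 1 + 28 + 70 + 28 + 1 = 128
Result = 128


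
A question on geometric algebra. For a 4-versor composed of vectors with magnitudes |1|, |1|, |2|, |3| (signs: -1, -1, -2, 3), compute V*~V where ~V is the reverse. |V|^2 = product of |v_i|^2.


Each vector v_i has |v_i|^2 = s_i^2
Squared scales: (-1)^2 = 1, (-1)^2 = 1, (-2)^2 = 4, 3^2 = 9
|V|^2 = 1 * 1 * 4 * 9
= 36


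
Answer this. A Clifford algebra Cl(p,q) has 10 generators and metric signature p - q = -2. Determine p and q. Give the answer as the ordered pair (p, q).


We need p + q = 10 and p - q = -2.
Adding: 2p = 10 + (-2) = 8, so p = 4.
Then q = 10 - 4 = 6.
(p, q) = (4, 6)


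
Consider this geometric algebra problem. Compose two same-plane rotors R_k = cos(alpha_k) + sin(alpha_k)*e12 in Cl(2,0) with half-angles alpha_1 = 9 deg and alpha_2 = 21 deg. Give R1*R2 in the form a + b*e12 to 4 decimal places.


Same-plane rotors commute and their half-angles add:
R1*R2 = cos(a1 + a2) + sin(a1 + a2)*e12.
a1 + a2 = 9 + 21 = 30 deg
cos(30 deg) = 0.8660
sin(30 deg) = 0.5000
R1*R2 = 0.8660 + 0.5000*e12


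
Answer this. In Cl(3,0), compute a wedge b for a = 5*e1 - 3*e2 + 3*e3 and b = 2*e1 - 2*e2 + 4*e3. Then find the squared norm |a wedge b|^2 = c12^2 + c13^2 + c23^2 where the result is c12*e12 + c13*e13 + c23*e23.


a wedge b = (a1*b2 - a2*b1)*e12 + (a1*b3 - a3*b1)*e13 + (a2*b3 - a3*b2)*e23
e12 coeff: 5*(-2) - (-3)*2 = -10 - (-6) = -4
e13 coeff: 5*4 - 3*2 = 20 - 6 = 14
e23 coeff: (-3)*4 - 3*(-2) = -12 - (-6) = -6
|a wedge b|^2 = (-4)^2 + 14^2 + (-6)^2
= 16 + 196 + 36
= 248


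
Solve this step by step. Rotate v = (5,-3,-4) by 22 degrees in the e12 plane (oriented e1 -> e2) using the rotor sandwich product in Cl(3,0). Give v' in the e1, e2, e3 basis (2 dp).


Rotor R = cos(11deg) - sin(11deg)*e12
Rotation angle theta = 2 * 11 = 22 degrees in the e12 plane (e1 -> e2).
The component perpendicular to the plane (e3) is invariant: v'_3 = v3 = -4.00
cos(22deg) = 0.9272, sin(22deg) = 0.3746
v'_1 = v1*cos(theta) - v2*sin(theta) = 5*0.9272 - (-3)*0.3746 = 5.76
v'_2 = v1*sin(theta) + v2*cos(theta) = 5*0.3746 + (-3)*0.9272 = -0.91
v' = 5.76*e1 - 0.91*e2 - 4.00*e3


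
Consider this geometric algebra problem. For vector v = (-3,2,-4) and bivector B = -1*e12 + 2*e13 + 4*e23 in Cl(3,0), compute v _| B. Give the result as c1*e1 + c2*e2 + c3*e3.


Left contraction v _| B = <vB>_1 (grade-1 part of the geometric product vB).
Using e1_|e12 = e2, e2_|e12 = -e1, e1_|e13 = e3, e3_|e13 = -e1, e2_|e23 = e3, e3_|e23 = -e2:
e1 coeff: -v2*b12 - v3*b13 = -(2)*(-1) - (-4)*(2) = 10
e2 coeff: v1*b12 - v3*b23 = (-3)*(-1) - (-4)*(4) = 19
e3 coeff: v1*b13 + v2*b23 = (-3)*(2) + (2)*(4) = 2
v _| B = 10*e1 + 19*e2 + 2*e3


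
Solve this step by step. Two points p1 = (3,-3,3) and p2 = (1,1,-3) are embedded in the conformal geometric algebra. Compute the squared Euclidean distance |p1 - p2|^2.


p1 - p2 = (2, -4, 6)
|p1 - p2|^2 = 2^2 + (-4)^2 + 6^2
= 4 + 16 + 36
= 56


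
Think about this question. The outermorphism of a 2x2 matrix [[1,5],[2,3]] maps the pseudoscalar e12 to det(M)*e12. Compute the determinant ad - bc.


The outermorphism of a linear map f sends e1^e2 to f(e1)^f(e2).
f(e1) = 1*e1 + 2*e2
f(e2) = 5*e1 + 3*e2
f(e1) ^ f(e2) = (1*e1 + 2*e2) ^ (5*e1 + 3*e2)
= 1*3*e12 + 2*5*e21
= (3 - 10)*e12
= -7*e12
Coefficient = -7


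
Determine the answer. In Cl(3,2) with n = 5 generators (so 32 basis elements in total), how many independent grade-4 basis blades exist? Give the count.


Number of grade-k basis blades in Cl(p,q) with n = p + q is C(n, k).
n = 3 + 2 = 5
C(5, 4) = 5! / (4! * 1!)
= 120 / (24 * 1)
= 5


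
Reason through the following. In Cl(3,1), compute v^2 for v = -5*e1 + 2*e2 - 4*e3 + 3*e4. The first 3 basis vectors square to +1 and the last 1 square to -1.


v^2 = sum of c_i^2 * e_i^2
Positive signature terms (e_i^2 = +1): (-5)^2 + 2^2 + (-4)^2 = 45
Negative signature terms (e_j^2 = -1): 3^2 = 9
v^2 = 45 - 9 = 36


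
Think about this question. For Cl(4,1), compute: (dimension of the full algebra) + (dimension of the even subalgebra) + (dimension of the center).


n = 4 + 1 = 5
Total dim = 2^5 = 32
Even subalgebra dim = 2^4 = 16
n is odd, so center dim = 2
Sum = 32 + 16 + 2 = 50


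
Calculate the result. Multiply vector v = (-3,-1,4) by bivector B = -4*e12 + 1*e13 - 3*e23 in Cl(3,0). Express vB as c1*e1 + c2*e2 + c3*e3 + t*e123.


vB has grade-1 (vector) and grade-3 (trivector) parts: vB = (v _| B) + (v ^ B).
Vector part <vB>_1:
  e1: -v2*b12 - v3*b13 = -(-1)*(-4) - (4)*(1) = -8
  e2: v1*b12 - v3*b23 = (-3)*(-4) - (4)*(-3) = 24
  e3: v1*b13 + v2*b23 = (-3)*(1) + (-1)*(-3) = 0
Trivector part <vB>_3:
  e123: v1*b23 - v2*b13 + v3*b12 = (-3)*(-3) - (-1)*(1) + (4)*(-4) = -6
vB = -8*e1 + 24*e2 + 0*e3 - 6*e123


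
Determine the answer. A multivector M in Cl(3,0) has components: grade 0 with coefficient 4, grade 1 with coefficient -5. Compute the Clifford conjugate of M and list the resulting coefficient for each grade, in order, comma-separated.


Clifford conjugate sign for grade k: (-1)^(k(k+1)/2)
Grade 0: (-1)^(0*1/2) = (-1)^0 = 1, coeff 4 -> 4
Grade 1: (-1)^(1*2/2) = (-1)^1 = -1, coeff -5 -> 5
Conjugated coefficients: 4, 5


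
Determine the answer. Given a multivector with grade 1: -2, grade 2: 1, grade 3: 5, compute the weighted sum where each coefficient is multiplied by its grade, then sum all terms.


Grade-weighted sum = sum of grade_k * coefficient_k
1*(-2) = -2
2*1 = 2
3*5 = 15
Total = -2 + 2 + 15 = 15


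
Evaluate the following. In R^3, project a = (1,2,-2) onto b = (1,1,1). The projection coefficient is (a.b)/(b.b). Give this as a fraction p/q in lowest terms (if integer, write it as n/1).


Projection coefficient = (a . b) / (b . b)
a . b = 1*1 + 2*1 + (-2)*1
= 1 + 2 + (-2) = 1
b . b = 1^2 + 1^2 + 1^2
= 1 + 1 + 1 = 3
Coefficient = 1/3
In lowest terms: 1/3


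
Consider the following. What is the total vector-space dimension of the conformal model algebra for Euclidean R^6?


The conformal model of R^6 uses Cl(7,1): the 6 Euclidean generators plus two extra orthogonal generators e+ (e+^2 = +1) and e- (e-^2 = -1), from which the null vectors e0, einf are built.
Number of generators m = 6 + 2 = 8.
dim Cl(p,q) = 2^m = 2^8 = 256


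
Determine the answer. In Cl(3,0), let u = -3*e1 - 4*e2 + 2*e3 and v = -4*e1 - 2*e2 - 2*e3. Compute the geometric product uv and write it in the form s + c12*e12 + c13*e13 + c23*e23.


In Cl(3,0): e_i^2 = 1, e_ie_j = -e_je_i for i != j.
Scalar part = u . v = (-3)*(-4) + (-4)*(-2) + 2*(-2)
= 12 + 8 + (-4) = 16
e12 coeff = (-3)*(-2) - (-4)*(-4) = 6 - 16 = -10
e13 coeff = (-3)*(-2) - 2*(-4) = 6 - (-8) = 14
e23 coeff = (-4)*(-2) - 2*(-2) = 8 - (-4) = 12
uv = 16 - 10*e12 + 14*e13 + 12*e23


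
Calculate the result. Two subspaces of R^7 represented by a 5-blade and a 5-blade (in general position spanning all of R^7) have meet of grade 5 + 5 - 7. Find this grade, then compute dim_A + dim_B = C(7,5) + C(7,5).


Meet grade = grade(A) + grade(B) - n
= 5 + 5 - 7 = 3
C(7,5) = 21
C(7,5) = 21
dim_A + dim_B = 21 + 21 = 42


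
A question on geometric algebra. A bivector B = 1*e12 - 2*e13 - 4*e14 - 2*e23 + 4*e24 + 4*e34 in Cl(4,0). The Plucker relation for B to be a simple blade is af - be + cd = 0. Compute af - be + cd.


Plucker relation: af - be + cd
a*f = 1*4 = 4
b*e = (-2)*4 = -8
c*d = (-4)*(-2) = 8
af - be + cd = 4 - (-8) + 8
= 20


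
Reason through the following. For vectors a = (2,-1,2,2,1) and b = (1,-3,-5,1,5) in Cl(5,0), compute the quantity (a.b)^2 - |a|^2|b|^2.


a . b = 2*1 + (-1)*(-3) + 2*(-5) + 2*1 + 1*5
= 2 + 3 + (-10) + 2 + 5 = 2
|a|^2 = 2^2 + (-1)^2 + 2^2 + 2^2 + 1^2 = 14
|b|^2 = 1^2 + (-3)^2 + (-5)^2 + 1^2 + 5^2 = 61
(a.b)^2 = 2^2 = 4
|a|^2 * |b|^2 = 14 * 61 = 854
Result = 4 - 854 = -850


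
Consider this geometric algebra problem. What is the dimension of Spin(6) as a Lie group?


Spin(n) double-covers SO(n); both have Lie algebra so(n) of dimension n(n-1)/2.
n = 6
n(n-1) = 6 * 5 = 30
dim Spin(6) = 30/2 = 15


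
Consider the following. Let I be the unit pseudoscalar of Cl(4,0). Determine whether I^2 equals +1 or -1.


The pseudoscalar I = e1...e_n (product of all n generators) of Cl(p,q) satisfies I^2 = (-1)^(q + n(n-1)/2).
p = 4, q = 0, n = p + q = 4
n(n-1)/2 = 4 * 3 / 2 = 6
Exponent = q + n(n-1)/2 = 0 + 6 = 6
I^2 = (-1)^6 = +1


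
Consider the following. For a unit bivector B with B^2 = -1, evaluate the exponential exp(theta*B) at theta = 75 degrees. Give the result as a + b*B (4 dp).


For a unit bivector B with B^2 = -1, the exponential series gives
e^(theta*B) = cos(theta) + sin(theta)*B (the GA analogue of Euler's formula).
theta = 75 degrees = 1.308997 rad
cos(75 deg) = 0.2588
sin(75 deg) = 0.9659
exp(theta*B) = 0.2588 + 0.9659*B


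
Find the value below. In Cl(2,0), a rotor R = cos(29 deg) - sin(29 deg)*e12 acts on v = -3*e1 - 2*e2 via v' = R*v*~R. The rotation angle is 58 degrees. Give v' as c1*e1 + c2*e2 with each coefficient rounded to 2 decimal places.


Rotor R = cos(29deg) - sin(29deg)*e12
Rotation angle theta = 2 * 29 = 58 degrees
v' = R*v*~R rotates v by theta.
cos(58deg) = 0.5299, sin(58deg) = 0.8480
v'_1 = -3*cos(58deg) - (-2)*sin(58deg)
= -3*0.5299 - (-2)*0.8480
= 0.11
v'_2 = -3*sin(58deg) + (-2)*cos(58deg)
= -3*0.8480 + (-2)*0.5299
= -3.60
v' = 0.11*e1 - 3.60*e2


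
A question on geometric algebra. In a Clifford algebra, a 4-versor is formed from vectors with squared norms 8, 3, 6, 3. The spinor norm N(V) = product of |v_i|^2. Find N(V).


Spinor norm N(V) = |v1|^2 * |v2|^2 * ... * |v4|^2
= 8 * 3 * 6 * 3
Running product: 8, 24, 144, 432
N(V) = 432


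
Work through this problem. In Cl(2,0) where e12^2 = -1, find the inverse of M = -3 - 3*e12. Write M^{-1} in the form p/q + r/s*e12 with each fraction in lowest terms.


M = -3 - 3*e12, where e12^2 = -1.
Since M commutes with its reverse ~M = a - b*e12, M * ~M = a^2 - b^2*e12^2 = a^2 + b^2.
So M^{-1} = ~M / (a^2 + b^2) = (a - b*e12)/(a^2 + b^2).
a^2 + b^2 = 9 + 9 = 18
Scalar part = -3/18 = -1/6
Bivector coeff = 3/18 = 1/6
M^{-1} = -1/6 + 1/6*e12


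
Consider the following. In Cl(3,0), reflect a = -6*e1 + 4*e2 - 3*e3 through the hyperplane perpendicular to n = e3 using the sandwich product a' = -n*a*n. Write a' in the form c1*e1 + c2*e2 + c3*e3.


Reflection formula: a' = -n*a*n, with n = e3 (unit vector, n^2 = 1).
For reflection through hyperplane perp to e3:
The component along e3 flips sign, others stay.
a = (-6, 4, -3)
a' = (-6, 4, 3)
a' = -6*e1 + 4*e2 + 3*e3


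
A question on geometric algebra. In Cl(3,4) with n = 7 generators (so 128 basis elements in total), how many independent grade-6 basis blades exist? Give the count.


Number of grade-k basis blades in Cl(p,q) with n = p + q is C(n, k).
n = 3 + 4 = 7
C(7, 6) = 7! / (6! * 1!)
= 5040 / (720 * 1)
= 7


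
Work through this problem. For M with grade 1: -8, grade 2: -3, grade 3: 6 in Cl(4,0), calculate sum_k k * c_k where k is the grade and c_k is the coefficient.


Grade-weighted sum = sum of grade_k * coefficient_k
1*(-8) = -8
2*(-3) = -6
3*6 = 18
Total = -8 + (-6) + 18 = 4


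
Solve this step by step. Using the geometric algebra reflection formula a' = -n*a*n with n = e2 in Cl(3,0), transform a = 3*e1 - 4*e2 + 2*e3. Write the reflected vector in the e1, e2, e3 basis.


Reflection formula: a' = -n*a*n, with n = e2 (unit vector, n^2 = 1).
For reflection through hyperplane perp to e2:
The component along e2 flips sign, others stay.
a = (3, -4, 2)
a' = (3, 4, 2)
a' = 3*e1 + 4*e2 + 2*e3


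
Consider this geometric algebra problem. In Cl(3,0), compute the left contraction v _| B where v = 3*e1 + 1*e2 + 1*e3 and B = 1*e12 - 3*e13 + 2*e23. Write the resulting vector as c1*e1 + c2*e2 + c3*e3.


Left contraction v _| B = <vB>_1 (grade-1 part of the geometric product vB).
Using e1_|e12 = e2, e2_|e12 = -e1, e1_|e13 = e3, e3_|e13 = -e1, e2_|e23 = e3, e3_|e23 = -e2:
e1 coeff: -v2*b12 - v3*b13 = -(1)*(1) - (1)*(-3) = 2
e2 coeff: v1*b12 - v3*b23 = (3)*(1) - (1)*(2) = 1
e3 coeff: v1*b13 + v2*b23 = (3)*(-3) + (1)*(2) = -7
v _| B = 2*e1 + 1*e2 - 7*e3


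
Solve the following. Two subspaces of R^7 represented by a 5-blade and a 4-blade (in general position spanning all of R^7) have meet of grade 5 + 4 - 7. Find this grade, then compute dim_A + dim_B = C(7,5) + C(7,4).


Meet grade = grade(A) + grade(B) - n
= 5 + 4 - 7 = 2
C(7,5) = 21
C(7,4) = 35
dim_A + dim_B = 21 + 35 = 56


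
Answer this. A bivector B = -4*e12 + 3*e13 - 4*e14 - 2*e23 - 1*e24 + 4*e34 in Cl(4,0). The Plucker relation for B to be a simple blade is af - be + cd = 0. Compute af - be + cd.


Plucker relation: af - be + cd
a*f = (-4)*4 = -16
b*e = 3*(-1) = -3
c*d = (-4)*(-2) = 8
af - be + cd = -16 - (-3) + 8
= -5


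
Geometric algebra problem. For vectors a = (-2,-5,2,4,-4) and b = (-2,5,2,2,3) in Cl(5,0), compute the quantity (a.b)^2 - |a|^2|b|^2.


a . b = (-2)*(-2) + (-5)*5 + 2*2 + 4*2 + (-4)*3
= 4 + (-25) + 4 + 8 + (-12) = -21
|a|^2 = (-2)^2 + (-5)^2 + 2^2 + 4^2 + (-4)^2 = 65
|b|^2 = (-2)^2 + 5^2 + 2^2 + 2^2 + 3^2 = 46
(a.b)^2 = (-21)^2 = 441
|a|^2 * |b|^2 = 65 * 46 = 2990
Result = 441 - 2990 = -2549


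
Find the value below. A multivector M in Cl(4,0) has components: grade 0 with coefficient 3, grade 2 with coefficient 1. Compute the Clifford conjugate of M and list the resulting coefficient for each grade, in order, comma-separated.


Clifford conjugate sign for grade k: (-1)^(k(k+1)/2)
Grade 0: (-1)^(0*1/2) = (-1)^0 = 1, coeff 3 -> 3
Grade 2: (-1)^(2*3/2) = (-1)^3 = -1, coeff 1 -> -1
Conjugated coefficients: 3, -1


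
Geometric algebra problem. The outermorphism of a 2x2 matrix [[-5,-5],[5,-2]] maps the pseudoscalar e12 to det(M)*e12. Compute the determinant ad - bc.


The outermorphism of a linear map f sends e1^e2 to f(e1)^f(e2).
f(e1) = -5*e1 + 5*e2
f(e2) = -5*e1 - 2*e2
f(e1) ^ f(e2) = (-5*e1 + 5*e2) ^ (-5*e1 - 2*e2)
= (-5)*(-2)*e12 + 5*(-5)*e21
= (10 - (-25))*e12
= 35*e12
Coefficient = 35


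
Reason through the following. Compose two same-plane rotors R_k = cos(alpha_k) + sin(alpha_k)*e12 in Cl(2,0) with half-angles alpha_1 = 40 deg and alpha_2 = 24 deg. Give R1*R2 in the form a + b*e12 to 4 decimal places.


Same-plane rotors commute and their half-angles add:
R1*R2 = cos(a1 + a2) + sin(a1 + a2)*e12.
a1 + a2 = 40 + 24 = 64 deg
cos(64 deg) = 0.4384
sin(64 deg) = 0.8988
R1*R2 = 0.4384 + 0.8988*e12


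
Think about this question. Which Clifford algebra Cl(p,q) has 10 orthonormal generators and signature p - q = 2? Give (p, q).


We need p + q = 10 and p - q = 2.
Adding: 2p = 10 + 2 = 12, so p = 6.
Then q = 10 - 6 = 4.
(p, q) = (6, 4)


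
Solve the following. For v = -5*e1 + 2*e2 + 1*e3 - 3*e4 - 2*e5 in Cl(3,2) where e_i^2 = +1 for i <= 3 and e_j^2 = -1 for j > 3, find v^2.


v^2 = sum of c_i^2 * e_i^2
Positive signature terms (e_i^2 = +1): (-5)^2 + 2^2 + 1^2 = 30
Negative signature terms (e_j^2 = -1): (-3)^2 + (-2)^2 = 13
v^2 = 30 - 13 = 17


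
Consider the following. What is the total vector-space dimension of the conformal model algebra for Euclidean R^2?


The conformal model of R^2 uses Cl(3,1): the 2 Euclidean generators plus two extra orthogonal generators e+ (e+^2 = +1) and e- (e-^2 = -1), from which the null vectors e0, einf are built.
Number of generators m = 2 + 2 = 4.
dim Cl(p,q) = 2^m = 2^4 = 16


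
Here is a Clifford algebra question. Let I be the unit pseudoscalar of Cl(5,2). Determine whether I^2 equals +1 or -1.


The pseudoscalar I = e1...e_n (product of all n generators) of Cl(p,q) satisfies I^2 = (-1)^(q + n(n-1)/2).
p = 5, q = 2, n = p + q = 7
n(n-1)/2 = 7 * 6 / 2 = 21
Exponent = q + n(n-1)/2 = 2 + 21 = 23
I^2 = (-1)^23 = -1


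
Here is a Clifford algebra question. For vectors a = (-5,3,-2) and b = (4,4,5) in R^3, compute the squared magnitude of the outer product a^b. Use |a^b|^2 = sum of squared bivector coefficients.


a wedge b = (a1*b2 - a2*b1)*e12 + (a1*b3 - a3*b1)*e13 + (a2*b3 - a3*b2)*e23
e12 coeff: (-5)*4 - 3*4 = -20 - 12 = -32
e13 coeff: (-5)*5 - (-2)*4 = -25 - (-8) = -17
e23 coeff: 3*5 - (-2)*4 = 15 - (-8) = 23
|a wedge b|^2 = (-32)^2 + (-17)^2 + 23^2
= 1024 + 289 + 529
= 1842


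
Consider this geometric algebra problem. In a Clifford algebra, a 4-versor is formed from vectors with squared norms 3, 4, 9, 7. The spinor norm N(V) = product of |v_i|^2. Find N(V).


Spinor norm N(V) = |v1|^2 * |v2|^2 * ... * |v4|^2
= 3 * 4 * 9 * 7
Running product: 3, 12, 108, 756
N(V) = 756


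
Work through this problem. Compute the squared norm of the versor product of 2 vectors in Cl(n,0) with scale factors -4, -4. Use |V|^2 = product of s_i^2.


Each vector v_i has |v_i|^2 = s_i^2
Squared scales: (-4)^2 = 16, (-4)^2 = 16
|V|^2 = 16 * 16
= 256


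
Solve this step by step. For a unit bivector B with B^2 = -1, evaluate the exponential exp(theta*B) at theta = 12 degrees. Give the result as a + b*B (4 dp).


For a unit bivector B with B^2 = -1, the exponential series gives
e^(theta*B) = cos(theta) + sin(theta)*B (the GA analogue of Euler's formula).
theta = 12 degrees = 0.20944 rad
cos(12 deg) = 0.9781
sin(12 deg) = 0.2079
exp(theta*B) = 0.9781 + 0.2079*B


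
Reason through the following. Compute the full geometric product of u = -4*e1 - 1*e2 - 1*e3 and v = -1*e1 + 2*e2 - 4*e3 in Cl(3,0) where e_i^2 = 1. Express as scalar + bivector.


In Cl(3,0): e_i^2 = 1, e_ie_j = -e_je_i for i != j.
Scalar part = u . v = (-4)*(-1) + (-1)*2 + (-1)*(-4)
= 4 + (-2) + 4 = 6
e12 coeff = (-4)*2 - (-1)*(-1) = -8 - 1 = -9
e13 coeff = (-4)*(-4) - (-1)*(-1) = 16 - 1 = 15
e23 coeff = (-1)*(-4) - (-1)*2 = 4 - (-2) = 6
uv = 6 - 9*e12 + 15*e13 + 6*e23


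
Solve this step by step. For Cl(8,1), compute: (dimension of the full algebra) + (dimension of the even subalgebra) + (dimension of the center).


n = 8 + 1 = 9
Total dim = 2^9 = 512
Even subalgebra dim = 2^8 = 256
n is odd, so center dim = 2
Sum = 512 + 256 + 2 = 770


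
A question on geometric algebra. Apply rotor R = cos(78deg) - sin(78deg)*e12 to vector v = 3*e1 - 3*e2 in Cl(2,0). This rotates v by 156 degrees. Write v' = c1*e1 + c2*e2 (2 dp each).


Rotor R = cos(78deg) - sin(78deg)*e12
Rotation angle theta = 2 * 78 = 156 degrees
v' = R*v*~R rotates v by theta.
cos(156deg) = -0.9135, sin(156deg) = 0.4067
v'_1 = 3*cos(156deg) - (-3)*sin(156deg)
= 3*(-0.9135) - (-3)*0.4067
= -1.52
v'_2 = 3*sin(156deg) + (-3)*cos(156deg)
= 3*0.4067 + (-3)*(-0.9135)
= 3.96
v' = -1.52*e1 + 3.96*e2


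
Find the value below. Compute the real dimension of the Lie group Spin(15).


Spin(n) double-covers SO(n); both have Lie algebra so(n) of dimension n(n-1)/2.
n = 15
n(n-1) = 15 * 14 = 210
dim Spin(15) = 210/2 = 105


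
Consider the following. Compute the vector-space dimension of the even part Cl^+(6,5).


Even subalgebra dimension = 2^(n-1)
n = 6 + 5 = 11
2^(11 - 1) = 2^10 = 1024
Verification: sum of C(11,k) for even k = 1 + 55 + 330 + 462 + 165 + 11 = 1024
Result = 1024


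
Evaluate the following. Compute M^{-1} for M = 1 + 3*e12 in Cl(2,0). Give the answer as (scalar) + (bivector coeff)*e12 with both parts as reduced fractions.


M = 1 + 3*e12, where e12^2 = -1.
Since M commutes with its reverse ~M = a - b*e12, M * ~M = a^2 - b^2*e12^2 = a^2 + b^2.
So M^{-1} = ~M / (a^2 + b^2) = (a - b*e12)/(a^2 + b^2).
a^2 + b^2 = 1 + 9 = 10
Scalar part = 1/10 = 1/10
Bivector coeff = -3/10 = -3/10
M^{-1} = 1/10 - 3/10*e12


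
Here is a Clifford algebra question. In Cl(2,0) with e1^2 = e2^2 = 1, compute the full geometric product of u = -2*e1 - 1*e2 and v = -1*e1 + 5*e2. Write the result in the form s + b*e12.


Expand: (-2*e1 - 1*e2)(-1*e1 + 5*e2)
= (-2)*(-1)*e1e1 + (-2)*5*e1e2 + (-1)*(-1)*e2e1 + (-1)*5*e2e2
Using e1^2 = e2^2 = 1, e2e1 = -e1e2:
Scalar part s = (-2)*(-1) + (-1)*5 = 2 + (-5) = -3
Bivector part b = (-2)*5 - (-1)*(-1) = -10 - 1 = -11
uv = -3 - 11*e12


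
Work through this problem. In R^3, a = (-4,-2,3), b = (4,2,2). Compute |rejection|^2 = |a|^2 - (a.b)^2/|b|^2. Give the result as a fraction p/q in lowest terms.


|a|^2 = (-4)^2 + (-2)^2 + 3^2 = 29
|b|^2 = 4^2 + 2^2 + 2^2 = 24
a . b = (-4)*4 + (-2)*2 + 3*2 = -14
(a.b)^2 = (-14)^2 = 196
|rej|^2 = 29 - 196/24
= (696 - 196)/24
= 500/24
In lowest terms: 125/6


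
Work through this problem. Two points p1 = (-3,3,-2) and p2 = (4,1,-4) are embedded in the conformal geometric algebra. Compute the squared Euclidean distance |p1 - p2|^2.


p1 - p2 = (-7, 2, 2)
|p1 - p2|^2 = (-7)^2 + 2^2 + 2^2
= 49 + 4 + 4
= 57


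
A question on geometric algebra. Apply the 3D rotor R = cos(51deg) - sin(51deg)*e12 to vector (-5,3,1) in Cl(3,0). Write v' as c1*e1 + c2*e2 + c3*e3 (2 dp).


Rotor R = cos(51deg) - sin(51deg)*e12
Rotation angle theta = 2 * 51 = 102 degrees in the e12 plane (e1 -> e2).
The component perpendicular to the plane (e3) is invariant: v'_3 = v3 = 1.00
cos(102deg) = -0.2079, sin(102deg) = 0.9781
v'_1 = v1*cos(theta) - v2*sin(theta) = -5*(-0.2079) - 3*0.9781 = -1.89
v'_2 = v1*sin(theta) + v2*cos(theta) = -5*0.9781 + 3*(-0.2079) = -5.51
v' = -1.89*e1 - 5.51*e2 + 1.00*e3


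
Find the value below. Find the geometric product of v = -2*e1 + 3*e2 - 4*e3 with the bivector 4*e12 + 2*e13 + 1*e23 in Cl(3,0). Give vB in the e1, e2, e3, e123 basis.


vB has grade-1 (vector) and grade-3 (trivector) parts: vB = (v _| B) + (v ^ B).
Vector part <vB>_1:
  e1: -v2*b12 - v3*b13 = -(3)*(4) - (-4)*(2) = -4
  e2: v1*b12 - v3*b23 = (-2)*(4) - (-4)*(1) = -4
  e3: v1*b13 + v2*b23 = (-2)*(2) + (3)*(1) = -1
Trivector part <vB>_3:
  e123: v1*b23 - v2*b13 + v3*b12 = (-2)*(1) - (3)*(2) + (-4)*(4) = -24
vB = -4*e1 - 4*e2 - 1*e3 - 24*e123


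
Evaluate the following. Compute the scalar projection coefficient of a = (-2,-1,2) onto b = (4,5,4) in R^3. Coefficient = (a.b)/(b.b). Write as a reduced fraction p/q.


Projection coefficient = (a . b) / (b . b)
a . b = (-2)*4 + (-1)*5 + 2*4
= -8 + (-5) + 8 = -5
b . b = 4^2 + 5^2 + 4^2
= 16 + 25 + 16 = 57
Coefficient = -5/57
In lowest terms: -5/57


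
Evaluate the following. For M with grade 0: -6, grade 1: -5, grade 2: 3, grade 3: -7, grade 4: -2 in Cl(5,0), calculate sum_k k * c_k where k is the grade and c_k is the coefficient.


Grade-weighted sum = sum of grade_k * coefficient_k
0*(-6) = 0
1*(-5) = -5
2*3 = 6
3*(-7) = -21
4*(-2) = -8
Total = 0 + (-5) + 6 + (-21) + (-8) = -28


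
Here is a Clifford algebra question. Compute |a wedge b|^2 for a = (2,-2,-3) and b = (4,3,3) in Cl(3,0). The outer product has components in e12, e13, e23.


a wedge b = (a1*b2 - a2*b1)*e12 + (a1*b3 - a3*b1)*e13 + (a2*b3 - a3*b2)*e23
e12 coeff: 2*3 - (-2)*4 = 6 - (-8) = 14
e13 coeff: 2*3 - (-3)*4 = 6 - (-12) = 18
e23 coeff: (-2)*3 - (-3)*3 = -6 - (-9) = 3
|a wedge b|^2 = 14^2 + 18^2 + 3^2
= 196 + 324 + 9
= 529


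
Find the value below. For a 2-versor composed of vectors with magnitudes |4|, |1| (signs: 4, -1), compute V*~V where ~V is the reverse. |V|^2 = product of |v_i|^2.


Each vector v_i has |v_i|^2 = s_i^2
Squared scales: 4^2 = 16, (-1)^2 = 1
|V|^2 = 16 * 1
= 16


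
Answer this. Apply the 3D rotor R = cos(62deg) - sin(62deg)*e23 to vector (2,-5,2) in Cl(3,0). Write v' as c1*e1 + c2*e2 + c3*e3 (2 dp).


Rotor R = cos(62deg) - sin(62deg)*e23
Rotation angle theta = 2 * 62 = 124 degrees in the e23 plane (e2 -> e3).
The component perpendicular to the plane (e1) is invariant: v'_1 = v1 = 2.00
cos(124deg) = -0.5592, sin(124deg) = 0.8290
v'_2 = v2*cos(theta) - v3*sin(theta) = -5*(-0.5592) - 2*0.8290 = 1.14
v'_3 = v2*sin(theta) + v3*cos(theta) = -5*0.8290 + 2*(-0.5592) = -5.26
v' = 2.00*e1 + 1.14*e2 - 5.26*e3


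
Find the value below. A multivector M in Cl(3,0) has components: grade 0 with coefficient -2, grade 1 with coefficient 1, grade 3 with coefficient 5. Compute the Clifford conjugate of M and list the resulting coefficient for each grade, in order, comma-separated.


Clifford conjugate sign for grade k: (-1)^(k(k+1)/2)
Grade 0: (-1)^(0*1/2) = (-1)^0 = 1, coeff -2 -> -2
Grade 1: (-1)^(1*2/2) = (-1)^1 = -1, coeff 1 -> -1
Grade 3: (-1)^(3*4/2) = (-1)^6 = 1, coeff 5 -> 5
Conjugated coefficients: -2, -1, 5


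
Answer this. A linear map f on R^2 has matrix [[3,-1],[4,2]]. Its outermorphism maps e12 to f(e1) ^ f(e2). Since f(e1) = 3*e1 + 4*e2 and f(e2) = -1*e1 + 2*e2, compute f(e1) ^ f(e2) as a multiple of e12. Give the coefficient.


The outermorphism of a linear map f sends e1^e2 to f(e1)^f(e2).
f(e1) = 3*e1 + 4*e2
f(e2) = -1*e1 + 2*e2
f(e1) ^ f(e2) = (3*e1 + 4*e2) ^ (-1*e1 + 2*e2)
= 3*2*e12 + 4*(-1)*e21
= (6 - (-4))*e12
= 10*e12
Coefficient = 10


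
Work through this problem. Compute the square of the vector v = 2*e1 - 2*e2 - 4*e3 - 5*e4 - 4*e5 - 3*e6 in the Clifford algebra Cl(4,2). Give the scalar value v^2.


v^2 = sum of c_i^2 * e_i^2
Positive signature terms (e_i^2 = +1): 2^2 + (-2)^2 + (-4)^2 + (-5)^2 = 49
Negative signature terms (e_j^2 = -1): (-4)^2 + (-3)^2 = 25
v^2 = 49 - 25 = 24


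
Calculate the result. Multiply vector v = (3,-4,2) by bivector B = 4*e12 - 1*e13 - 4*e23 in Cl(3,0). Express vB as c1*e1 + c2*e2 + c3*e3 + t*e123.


vB has grade-1 (vector) and grade-3 (trivector) parts: vB = (v _| B) + (v ^ B).
Vector part <vB>_1:
  e1: -v2*b12 - v3*b13 = -(-4)*(4) - (2)*(-1) = 18
  e2: v1*b12 - v3*b23 = (3)*(4) - (2)*(-4) = 20
  e3: v1*b13 + v2*b23 = (3)*(-1) + (-4)*(-4) = 13
Trivector part <vB>_3:
  e123: v1*b23 - v2*b13 + v3*b12 = (3)*(-4) - (-4)*(-1) + (2)*(4) = -8
vB = 18*e1 + 20*e2 + 13*e3 - 8*e123


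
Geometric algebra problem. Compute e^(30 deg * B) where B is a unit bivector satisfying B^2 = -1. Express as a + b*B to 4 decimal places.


For a unit bivector B with B^2 = -1, the exponential series gives
e^(theta*B) = cos(theta) + sin(theta)*B (the GA analogue of Euler's formula).
theta = 30 degrees = 0.523599 rad
cos(30 deg) = 0.8660
sin(30 deg) = 0.5000
exp(theta*B) = 0.8660 + 0.5000*B


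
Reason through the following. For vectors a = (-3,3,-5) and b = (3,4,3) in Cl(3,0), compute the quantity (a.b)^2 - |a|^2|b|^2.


a . b = (-3)*3 + 3*4 + (-5)*3
= -9 + 12 + (-15) = -12
|a|^2 = (-3)^2 + 3^2 + (-5)^2 = 43
|b|^2 = 3^2 + 4^2 + 3^2 = 34
(a.b)^2 = (-12)^2 = 144
|a|^2 * |b|^2 = 43 * 34 = 1462
Result = 144 - 1462 = -1318


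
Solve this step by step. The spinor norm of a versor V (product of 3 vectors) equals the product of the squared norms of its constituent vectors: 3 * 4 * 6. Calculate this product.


Spinor norm N(V) = |v1|^2 * |v2|^2 * ... * |v3|^2
= 3 * 4 * 6
Running product: 3, 12, 72
N(V) = 72


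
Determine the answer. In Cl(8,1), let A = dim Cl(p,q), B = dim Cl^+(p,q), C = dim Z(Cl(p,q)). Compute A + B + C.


n = 8 + 1 = 9
Total dim = 2^9 = 512
Even subalgebra dim = 2^8 = 256
n is odd, so center dim = 2
Sum = 512 + 256 + 2 = 770


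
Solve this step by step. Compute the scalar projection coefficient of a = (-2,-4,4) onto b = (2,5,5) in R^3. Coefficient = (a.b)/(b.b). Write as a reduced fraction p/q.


Projection coefficient = (a . b) / (b . b)
a . b = (-2)*2 + (-4)*5 + 4*5
= -4 + (-20) + 20 = -4
b . b = 2^2 + 5^2 + 5^2
= 4 + 25 + 25 = 54
Coefficient = -4/54
In lowest terms: -2/27


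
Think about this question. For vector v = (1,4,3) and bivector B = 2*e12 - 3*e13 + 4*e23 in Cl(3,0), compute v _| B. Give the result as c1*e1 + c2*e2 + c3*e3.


Left contraction v _| B = <vB>_1 (grade-1 part of the geometric product vB).
Using e1_|e12 = e2, e2_|e12 = -e1, e1_|e13 = e3, e3_|e13 = -e1, e2_|e23 = e3, e3_|e23 = -e2:
e1 coeff: -v2*b12 - v3*b13 = -(4)*(2) - (3)*(-3) = 1
e2 coeff: v1*b12 - v3*b23 = (1)*(2) - (3)*(4) = -10
e3 coeff: v1*b13 + v2*b23 = (1)*(-3) + (4)*(4) = 13
v _| B = 1*e1 - 10*e2 + 13*e3


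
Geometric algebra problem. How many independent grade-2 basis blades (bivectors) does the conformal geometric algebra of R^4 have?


The conformal model of R^4 uses Cl(5,1) with m = 4 + 2 = 6 generators.
Number of grade-2 blades = C(m, 2) = C(6, 2)
= 6*5/2 = 15


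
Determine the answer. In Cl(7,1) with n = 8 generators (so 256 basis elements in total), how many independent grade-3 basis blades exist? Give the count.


Number of grade-k basis blades in Cl(p,q) with n = p + q is C(n, k).
n = 7 + 1 = 8
C(8, 3) = 8! / (3! * 5!)
= 40320 / (6 * 120)
= 56


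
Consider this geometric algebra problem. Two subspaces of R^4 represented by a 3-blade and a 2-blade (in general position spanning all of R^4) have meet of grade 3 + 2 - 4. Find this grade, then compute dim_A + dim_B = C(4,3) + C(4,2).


Meet grade = grade(A) + grade(B) - n
= 3 + 2 - 4 = 1
C(4,3) = 4
C(4,2) = 6
dim_A + dim_B = 4 + 6 = 10


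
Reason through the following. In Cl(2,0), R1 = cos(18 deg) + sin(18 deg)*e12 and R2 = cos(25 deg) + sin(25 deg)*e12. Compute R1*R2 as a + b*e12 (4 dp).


Same-plane rotors commute and their half-angles add:
R1*R2 = cos(a1 + a2) + sin(a1 + a2)*e12.
a1 + a2 = 18 + 25 = 43 deg
cos(43 deg) = 0.7314
sin(43 deg) = 0.6820
R1*R2 = 0.7314 + 0.6820*e12


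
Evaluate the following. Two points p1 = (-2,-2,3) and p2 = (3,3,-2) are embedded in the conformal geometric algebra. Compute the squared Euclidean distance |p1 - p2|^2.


p1 - p2 = (-5, -5, 5)
|p1 - p2|^2 = (-5)^2 + (-5)^2 + 5^2
= 25 + 25 + 25
= 75


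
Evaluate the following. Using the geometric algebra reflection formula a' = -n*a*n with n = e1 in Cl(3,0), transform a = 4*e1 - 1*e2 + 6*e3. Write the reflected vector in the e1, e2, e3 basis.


Reflection formula: a' = -n*a*n, with n = e1 (unit vector, n^2 = 1).
For reflection through hyperplane perp to e1:
The component along e1 flips sign, others stay.
a = (4, -1, 6)
a' = (-4, -1, 6)
a' = -4*e1 - 1*e2 + 6*e3


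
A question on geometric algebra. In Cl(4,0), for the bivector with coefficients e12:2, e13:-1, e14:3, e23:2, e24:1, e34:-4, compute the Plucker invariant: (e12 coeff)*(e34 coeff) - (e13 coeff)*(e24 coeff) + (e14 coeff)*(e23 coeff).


Plucker relation: af - be + cd
a*f = 2*(-4) = -8
b*e = (-1)*1 = -1
c*d = 3*2 = 6
af - be + cd = -8 - (-1) + 6
= -1


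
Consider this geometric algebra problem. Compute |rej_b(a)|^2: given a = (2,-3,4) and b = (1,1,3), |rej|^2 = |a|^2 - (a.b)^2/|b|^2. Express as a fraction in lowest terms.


|a|^2 = 2^2 + (-3)^2 + 4^2 = 29
|b|^2 = 1^2 + 1^2 + 3^2 = 11
a . b = 2*1 + (-3)*1 + 4*3 = 11
(a.b)^2 = 11^2 = 121
|rej|^2 = 29 - 121/11
= (319 - 121)/11
= 198/11
In lowest terms: 18/1


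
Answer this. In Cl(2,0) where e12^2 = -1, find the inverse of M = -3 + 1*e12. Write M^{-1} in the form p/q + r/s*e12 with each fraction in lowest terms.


M = -3 + 1*e12, where e12^2 = -1.
Since M commutes with its reverse ~M = a - b*e12, M * ~M = a^2 - b^2*e12^2 = a^2 + b^2.
So M^{-1} = ~M / (a^2 + b^2) = (a - b*e12)/(a^2 + b^2).
a^2 + b^2 = 9 + 1 = 10
Scalar part = -3/10 = -3/10
Bivector coeff = -1/10 = -1/10
M^{-1} = -3/10 - 1/10*e12


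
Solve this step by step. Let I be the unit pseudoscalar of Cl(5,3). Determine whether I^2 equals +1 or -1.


The pseudoscalar I = e1...e_n (product of all n generators) of Cl(p,q) satisfies I^2 = (-1)^(q + n(n-1)/2).
p = 5, q = 3, n = p + q = 8
n(n-1)/2 = 8 * 7 / 2 = 28
Exponent = q + n(n-1)/2 = 3 + 28 = 31
I^2 = (-1)^31 = -1


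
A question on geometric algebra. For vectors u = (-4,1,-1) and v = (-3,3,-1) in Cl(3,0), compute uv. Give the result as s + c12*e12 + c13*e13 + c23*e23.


In Cl(3,0): e_i^2 = 1, e_ie_j = -e_je_i for i != j.
Scalar part = u . v = (-4)*(-3) + 1*3 + (-1)*(-1)
= 12 + 3 + 1 = 16
e12 coeff = (-4)*3 - 1*(-3) = -12 - (-3) = -9
e13 coeff = (-4)*(-1) - (-1)*(-3) = 4 - 3 = 1
e23 coeff = 1*(-1) - (-1)*3 = -1 - (-3) = 2
uv = 16 - 9*e12 + 1*e13 + 2*e23


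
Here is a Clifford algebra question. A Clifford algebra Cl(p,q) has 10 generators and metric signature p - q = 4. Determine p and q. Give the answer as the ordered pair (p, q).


We need p + q = 10 and p - q = 4.
Adding: 2p = 10 + 4 = 14, so p = 7.
Then q = 10 - 7 = 3.
(p, q) = (7, 3)


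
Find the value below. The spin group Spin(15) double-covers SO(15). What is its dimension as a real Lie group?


Spin(n) double-covers SO(n); both have Lie algebra so(n) of dimension n(n-1)/2.
n = 15
n(n-1) = 15 * 14 = 210
dim Spin(15) = 210/2 = 105


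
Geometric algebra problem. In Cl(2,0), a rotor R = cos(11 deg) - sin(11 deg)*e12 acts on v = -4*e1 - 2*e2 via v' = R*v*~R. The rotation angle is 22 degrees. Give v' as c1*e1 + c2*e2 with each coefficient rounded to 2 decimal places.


Rotor R = cos(11deg) - sin(11deg)*e12
Rotation angle theta = 2 * 11 = 22 degrees
v' = R*v*~R rotates v by theta.
cos(22deg) = 0.9272, sin(22deg) = 0.3746
v'_1 = -4*cos(22deg) - (-2)*sin(22deg)
= -4*0.9272 - (-2)*0.3746
= -2.96
v'_2 = -4*sin(22deg) + (-2)*cos(22deg)
= -4*0.3746 + (-2)*0.9272
= -3.35
v' = -2.96*e1 - 3.35*e2


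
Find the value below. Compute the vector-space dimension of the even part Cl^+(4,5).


Even subalgebra dimension = 2^(n-1)
n = 4 + 5 = 9
2^(9 - 1) = 2^8 = 256
Verification: sum of C(9,k) for even k = 1 + 36 + 126 + 84 + 9 = 256
Result = 256


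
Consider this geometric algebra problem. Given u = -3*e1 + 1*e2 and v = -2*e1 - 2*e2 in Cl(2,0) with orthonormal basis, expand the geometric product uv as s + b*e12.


Expand: (-3*e1 + 1*e2)(-2*e1 - 2*e2)
= (-3)*(-2)*e1e1 + (-3)*(-2)*e1e2 + 1*(-2)*e2e1 + 1*(-2)*e2e2
Using e1^2 = e2^2 = 1, e2e1 = -e1e2:
Scalar part s = (-3)*(-2) + 1*(-2) = 6 + (-2) = 4
Bivector part b = (-3)*(-2) - 1*(-2) = 6 - (-2) = 8
uv = 4 + 8*e12


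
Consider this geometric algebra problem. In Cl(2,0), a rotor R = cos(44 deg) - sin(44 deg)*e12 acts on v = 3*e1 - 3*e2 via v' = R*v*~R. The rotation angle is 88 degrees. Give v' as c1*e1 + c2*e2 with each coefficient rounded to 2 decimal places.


Rotor R = cos(44deg) - sin(44deg)*e12
Rotation angle theta = 2 * 44 = 88 degrees
v' = R*v*~R rotates v by theta.
cos(88deg) = 0.0349, sin(88deg) = 0.9994
v'_1 = 3*cos(88deg) - (-3)*sin(88deg)
= 3*0.0349 - (-3)*0.9994
= 3.10
v'_2 = 3*sin(88deg) + (-3)*cos(88deg)
= 3*0.9994 + (-3)*0.0349
= 2.89
v' = 3.10*e1 + 2.89*e2


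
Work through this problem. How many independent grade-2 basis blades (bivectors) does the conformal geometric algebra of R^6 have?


The conformal model of R^6 uses Cl(7,1) with m = 6 + 2 = 8 generators.
Number of grade-2 blades = C(m, 2) = C(8, 2)
= 8*7/2 = 28


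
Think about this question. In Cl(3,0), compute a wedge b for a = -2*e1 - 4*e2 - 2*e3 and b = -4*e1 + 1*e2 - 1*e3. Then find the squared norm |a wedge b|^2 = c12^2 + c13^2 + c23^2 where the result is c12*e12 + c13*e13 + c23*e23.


a wedge b = (a1*b2 - a2*b1)*e12 + (a1*b3 - a3*b1)*e13 + (a2*b3 - a3*b2)*e23
e12 coeff: (-2)*1 - (-4)*(-4) = -2 - 16 = -18
e13 coeff: (-2)*(-1) - (-2)*(-4) = 2 - 8 = -6
e23 coeff: (-4)*(-1) - (-2)*1 = 4 - (-2) = 6
|a wedge b|^2 = (-18)^2 + (-6)^2 + 6^2
= 324 + 36 + 36
= 396


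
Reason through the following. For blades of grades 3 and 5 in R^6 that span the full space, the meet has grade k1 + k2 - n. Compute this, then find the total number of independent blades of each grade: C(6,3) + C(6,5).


Meet grade = grade(A) + grade(B) - n
= 3 + 5 - 6 = 2
C(6,3) = 20
C(6,5) = 6
dim_A + dim_B = 20 + 6 = 26


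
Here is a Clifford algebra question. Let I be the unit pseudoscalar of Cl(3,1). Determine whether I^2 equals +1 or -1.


The pseudoscalar I = e1...e_n (product of all n generators) of Cl(p,q) satisfies I^2 = (-1)^(q + n(n-1)/2).
p = 3, q = 1, n = p + q = 4
n(n-1)/2 = 4 * 3 / 2 = 6
Exponent = q + n(n-1)/2 = 1 + 6 = 7
I^2 = (-1)^7 = -1


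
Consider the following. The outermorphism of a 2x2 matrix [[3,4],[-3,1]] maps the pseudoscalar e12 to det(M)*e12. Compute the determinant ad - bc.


The outermorphism of a linear map f sends e1^e2 to f(e1)^f(e2).
f(e1) = 3*e1 - 3*e2
f(e2) = 4*e1 + 1*e2
f(e1) ^ f(e2) = (3*e1 - 3*e2) ^ (4*e1 + 1*e2)
= 3*1*e12 + (-3)*4*e21
= (3 - (-12))*e12
= 15*e12
Coefficient = 15


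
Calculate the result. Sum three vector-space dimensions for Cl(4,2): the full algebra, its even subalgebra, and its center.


n = 4 + 2 = 6
Total dim = 2^6 = 64
Even subalgebra dim = 2^5 = 32
n is even, so center dim = 1
Sum = 64 + 32 + 1 = 97


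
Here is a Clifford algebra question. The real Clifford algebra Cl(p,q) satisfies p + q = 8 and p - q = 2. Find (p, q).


We need p + q = 8 and p - q = 2.
Adding: 2p = 8 + 2 = 10, so p = 5.
Then q = 8 - 5 = 3.
(p, q) = (5, 3)


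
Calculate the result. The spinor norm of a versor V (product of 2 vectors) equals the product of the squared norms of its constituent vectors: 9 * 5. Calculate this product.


Spinor norm N(V) = |v1|^2 * |v2|^2 * ... * |v2|^2
= 9 * 5
Running product: 9, 45
N(V) = 45


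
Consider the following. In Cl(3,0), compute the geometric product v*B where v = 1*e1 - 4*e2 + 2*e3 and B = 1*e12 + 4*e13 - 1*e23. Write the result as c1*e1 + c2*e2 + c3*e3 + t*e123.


vB has grade-1 (vector) and grade-3 (trivector) parts: vB = (v _| B) + (v ^ B).
Vector part <vB>_1:
  e1: -v2*b12 - v3*b13 = -(-4)*(1) - (2)*(4) = -4
  e2: v1*b12 - v3*b23 = (1)*(1) - (2)*(-1) = 3
  e3: v1*b13 + v2*b23 = (1)*(4) + (-4)*(-1) = 8
Trivector part <vB>_3:
  e123: v1*b23 - v2*b13 + v3*b12 = (1)*(-1) - (-4)*(4) + (2)*(1) = 17
vB = -4*e1 + 3*e2 + 8*e3 + 17*e123


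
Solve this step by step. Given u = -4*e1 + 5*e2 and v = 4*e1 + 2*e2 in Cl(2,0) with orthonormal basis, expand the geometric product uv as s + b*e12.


Expand: (-4*e1 + 5*e2)(4*e1 + 2*e2)
= (-4)*4*e1e1 + (-4)*2*e1e2 + 5*4*e2e1 + 5*2*e2e2
Using e1^2 = e2^2 = 1, e2e1 = -e1e2:
Scalar part s = (-4)*4 + 5*2 = -16 + 10 = -6
Bivector part b = (-4)*2 - 5*4 = -8 - 20 = -28
uv = -6 - 28*e12


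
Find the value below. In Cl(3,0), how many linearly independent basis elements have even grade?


Even subalgebra dimension = 2^(n-1)
n = 3 + 0 = 3
2^(3 - 1) = 2^2 = 4
Verification: sum of C(3,k) for even k = 1 + 3 = 4
Result = 4


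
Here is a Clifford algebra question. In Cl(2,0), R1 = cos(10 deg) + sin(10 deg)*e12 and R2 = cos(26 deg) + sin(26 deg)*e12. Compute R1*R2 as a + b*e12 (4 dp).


Same-plane rotors commute and their half-angles add:
R1*R2 = cos(a1 + a2) + sin(a1 + a2)*e12.
a1 + a2 = 10 + 26 = 36 deg
cos(36 deg) = 0.8090
sin(36 deg) = 0.5878
R1*R2 = 0.8090 + 0.5878*e12


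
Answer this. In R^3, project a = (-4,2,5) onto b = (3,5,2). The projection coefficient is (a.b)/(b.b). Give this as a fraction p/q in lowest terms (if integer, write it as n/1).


Projection coefficient = (a . b) / (b . b)
a . b = (-4)*3 + 2*5 + 5*2
= -12 + 10 + 10 = 8
b . b = 3^2 + 5^2 + 2^2
= 9 + 25 + 4 = 38
Coefficient = 8/38
In lowest terms: 4/19


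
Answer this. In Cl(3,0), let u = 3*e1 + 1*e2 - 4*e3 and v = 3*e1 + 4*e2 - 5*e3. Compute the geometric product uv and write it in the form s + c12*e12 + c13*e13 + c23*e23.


In Cl(3,0): e_i^2 = 1, e_ie_j = -e_je_i for i != j.
Scalar part = u . v = 3*3 + 1*4 + (-4)*(-5)
= 9 + 4 + 20 = 33
e12 coeff = 3*4 - 1*3 = 12 - 3 = 9
e13 coeff = 3*(-5) - (-4)*3 = -15 - (-12) = -3
e23 coeff = 1*(-5) - (-4)*4 = -5 - (-16) = 11
uv = 33 + 9*e12 - 3*e13 + 11*e23


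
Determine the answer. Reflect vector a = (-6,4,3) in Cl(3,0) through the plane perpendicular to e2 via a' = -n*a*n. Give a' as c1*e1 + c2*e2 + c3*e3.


Reflection formula: a' = -n*a*n, with n = e2 (unit vector, n^2 = 1).
For reflection through hyperplane perp to e2:
The component along e2 flips sign, others stay.
a = (-6, 4, 3)
a' = (-6, -4, 3)
a' = -6*e1 - 4*e2 + 3*e3
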